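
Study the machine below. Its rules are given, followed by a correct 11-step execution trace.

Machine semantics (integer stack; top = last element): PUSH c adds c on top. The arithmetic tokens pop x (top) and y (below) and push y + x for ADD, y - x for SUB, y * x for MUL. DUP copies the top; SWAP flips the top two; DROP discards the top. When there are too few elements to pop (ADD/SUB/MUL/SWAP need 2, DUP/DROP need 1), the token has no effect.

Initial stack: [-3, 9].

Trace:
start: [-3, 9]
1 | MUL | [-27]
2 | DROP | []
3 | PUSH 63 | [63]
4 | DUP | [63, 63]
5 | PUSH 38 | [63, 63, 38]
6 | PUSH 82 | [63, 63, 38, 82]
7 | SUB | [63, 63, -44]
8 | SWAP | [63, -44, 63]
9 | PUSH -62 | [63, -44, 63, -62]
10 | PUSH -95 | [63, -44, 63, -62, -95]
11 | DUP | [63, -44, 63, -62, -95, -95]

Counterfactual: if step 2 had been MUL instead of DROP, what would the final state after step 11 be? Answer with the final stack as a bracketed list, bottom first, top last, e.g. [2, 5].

(re-executing from step 2 with the substitution; state before step 2: [-27])
2 | MUL | [-27]
3 | PUSH 63 | [-27, 63]
4 | DUP | [-27, 63, 63]
5 | PUSH 38 | [-27, 63, 63, 38]
6 | PUSH 82 | [-27, 63, 63, 38, 82]
7 | SUB | [-27, 63, 63, -44]
8 | SWAP | [-27, 63, -44, 63]
9 | PUSH -62 | [-27, 63, -44, 63, -62]
10 | PUSH -95 | [-27, 63, -44, 63, -62, -95]
11 | DUP | [-27, 63, -44, 63, -62, -95, -95]

[-27, 63, -44, 63, -62, -95, -95]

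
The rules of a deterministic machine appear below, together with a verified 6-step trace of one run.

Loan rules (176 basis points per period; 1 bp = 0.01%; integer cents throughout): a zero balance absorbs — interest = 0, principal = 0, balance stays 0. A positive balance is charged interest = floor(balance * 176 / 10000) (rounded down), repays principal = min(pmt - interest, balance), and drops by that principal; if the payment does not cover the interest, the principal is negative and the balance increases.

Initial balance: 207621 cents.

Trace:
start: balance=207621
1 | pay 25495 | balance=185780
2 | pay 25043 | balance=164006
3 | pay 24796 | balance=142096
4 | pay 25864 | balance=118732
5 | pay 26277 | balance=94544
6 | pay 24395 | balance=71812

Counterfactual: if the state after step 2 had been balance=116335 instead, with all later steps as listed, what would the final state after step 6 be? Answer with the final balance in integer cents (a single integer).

20696

state after step 2 := balance=116335
3 | pay 24796 | balance=93586
4 | pay 25864 | balance=69369
5 | pay 26277 | balance=44312
6 | pay 24395 | balance=20696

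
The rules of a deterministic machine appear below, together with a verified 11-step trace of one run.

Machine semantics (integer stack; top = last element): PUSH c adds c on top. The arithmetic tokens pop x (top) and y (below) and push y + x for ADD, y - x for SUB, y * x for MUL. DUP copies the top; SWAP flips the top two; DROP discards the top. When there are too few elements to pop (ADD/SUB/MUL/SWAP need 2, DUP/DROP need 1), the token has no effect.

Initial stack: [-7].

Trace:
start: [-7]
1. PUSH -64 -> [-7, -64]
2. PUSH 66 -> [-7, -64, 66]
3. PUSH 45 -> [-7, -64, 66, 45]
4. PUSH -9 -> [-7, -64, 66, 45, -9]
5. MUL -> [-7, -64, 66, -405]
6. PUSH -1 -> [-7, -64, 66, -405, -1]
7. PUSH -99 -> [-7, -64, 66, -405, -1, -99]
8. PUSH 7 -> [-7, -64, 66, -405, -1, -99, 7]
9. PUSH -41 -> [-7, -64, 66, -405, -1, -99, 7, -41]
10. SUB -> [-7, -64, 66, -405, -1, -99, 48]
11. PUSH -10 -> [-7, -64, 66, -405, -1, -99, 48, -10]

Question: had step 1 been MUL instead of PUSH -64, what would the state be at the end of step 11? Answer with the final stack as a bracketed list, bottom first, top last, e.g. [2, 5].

[-7, 66, -405, -1, -99, 48, -10]

(re-executing from step 1 with the substitution; state before step 1: [-7])
1. MUL -> [-7]
2. PUSH 66 -> [-7, 66]
3. PUSH 45 -> [-7, 66, 45]
4. PUSH -9 -> [-7, 66, 45, -9]
5. MUL -> [-7, 66, -405]
6. PUSH -1 -> [-7, 66, -405, -1]
7. PUSH -99 -> [-7, 66, -405, -1, -99]
8. PUSH 7 -> [-7, 66, -405, -1, -99, 7]
9. PUSH -41 -> [-7, 66, -405, -1, -99, 7, -41]
10. SUB -> [-7, 66, -405, -1, -99, 48]
11. PUSH -10 -> [-7, 66, -405, -1, -99, 48, -10]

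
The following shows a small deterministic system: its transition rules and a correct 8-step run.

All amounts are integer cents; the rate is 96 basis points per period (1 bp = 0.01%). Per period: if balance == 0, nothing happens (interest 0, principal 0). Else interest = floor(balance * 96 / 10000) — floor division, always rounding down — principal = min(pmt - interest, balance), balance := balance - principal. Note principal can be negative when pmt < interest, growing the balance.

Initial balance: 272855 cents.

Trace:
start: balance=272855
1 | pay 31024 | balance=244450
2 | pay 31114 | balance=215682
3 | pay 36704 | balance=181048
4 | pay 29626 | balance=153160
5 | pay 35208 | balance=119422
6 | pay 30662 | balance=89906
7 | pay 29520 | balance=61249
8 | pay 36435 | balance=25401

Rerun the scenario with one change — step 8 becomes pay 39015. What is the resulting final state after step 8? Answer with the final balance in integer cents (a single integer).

22821

(re-executing from step 8 with the substitution; state before step 8: balance=61249)
8 | pay 39015 | balance=22821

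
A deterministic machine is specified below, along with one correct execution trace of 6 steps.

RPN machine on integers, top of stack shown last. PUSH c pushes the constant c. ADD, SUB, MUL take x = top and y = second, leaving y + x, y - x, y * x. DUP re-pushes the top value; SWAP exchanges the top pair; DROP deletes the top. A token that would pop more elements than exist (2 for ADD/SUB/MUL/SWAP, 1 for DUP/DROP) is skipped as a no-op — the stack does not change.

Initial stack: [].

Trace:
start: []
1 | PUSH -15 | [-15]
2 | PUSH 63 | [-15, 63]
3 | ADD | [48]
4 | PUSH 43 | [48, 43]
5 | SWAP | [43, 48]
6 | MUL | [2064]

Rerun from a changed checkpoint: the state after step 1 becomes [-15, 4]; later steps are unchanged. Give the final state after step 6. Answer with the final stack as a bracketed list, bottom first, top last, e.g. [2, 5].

[-15, 2881]

state after step 1 := [-15, 4]
2 | PUSH 63 | [-15, 4, 63]
3 | ADD | [-15, 67]
4 | PUSH 43 | [-15, 67, 43]
5 | SWAP | [-15, 43, 67]
6 | MUL | [-15, 2881]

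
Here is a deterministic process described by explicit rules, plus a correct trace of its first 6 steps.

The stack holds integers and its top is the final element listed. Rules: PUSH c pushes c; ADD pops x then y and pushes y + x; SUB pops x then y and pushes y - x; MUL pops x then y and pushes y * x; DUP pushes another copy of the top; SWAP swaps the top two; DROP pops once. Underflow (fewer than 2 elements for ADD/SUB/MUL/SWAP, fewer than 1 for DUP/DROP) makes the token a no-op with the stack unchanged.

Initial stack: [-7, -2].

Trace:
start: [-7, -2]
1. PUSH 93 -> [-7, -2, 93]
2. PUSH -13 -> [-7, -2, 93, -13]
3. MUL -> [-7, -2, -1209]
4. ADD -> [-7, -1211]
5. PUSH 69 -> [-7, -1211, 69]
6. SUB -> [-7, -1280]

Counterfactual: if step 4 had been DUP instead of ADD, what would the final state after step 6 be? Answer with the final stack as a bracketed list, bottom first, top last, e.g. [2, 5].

[-7, -2, -1209, -1278]

(re-executing from step 4 with the substitution; state before step 4: [-7, -2, -1209])
4. DUP -> [-7, -2, -1209, -1209]
5. PUSH 69 -> [-7, -2, -1209, -1209, 69]
6. SUB -> [-7, -2, -1209, -1278]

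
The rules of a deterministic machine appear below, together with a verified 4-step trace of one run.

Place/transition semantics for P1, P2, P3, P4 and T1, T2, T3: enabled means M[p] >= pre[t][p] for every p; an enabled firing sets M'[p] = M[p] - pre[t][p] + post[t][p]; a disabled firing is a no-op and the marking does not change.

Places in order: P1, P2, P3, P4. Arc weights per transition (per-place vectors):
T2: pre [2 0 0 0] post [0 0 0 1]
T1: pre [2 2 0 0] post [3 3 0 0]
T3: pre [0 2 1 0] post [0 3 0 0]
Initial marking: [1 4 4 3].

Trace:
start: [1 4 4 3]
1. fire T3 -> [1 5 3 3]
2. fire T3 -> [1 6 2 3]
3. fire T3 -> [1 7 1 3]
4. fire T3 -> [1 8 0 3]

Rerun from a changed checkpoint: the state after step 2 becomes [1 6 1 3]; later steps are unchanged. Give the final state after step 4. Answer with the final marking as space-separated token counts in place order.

1 7 0 3

state after step 2 := [1 6 1 3]
3. fire T3 -> [1 7 0 3]
4. fire T3 -> [1 7 0 3]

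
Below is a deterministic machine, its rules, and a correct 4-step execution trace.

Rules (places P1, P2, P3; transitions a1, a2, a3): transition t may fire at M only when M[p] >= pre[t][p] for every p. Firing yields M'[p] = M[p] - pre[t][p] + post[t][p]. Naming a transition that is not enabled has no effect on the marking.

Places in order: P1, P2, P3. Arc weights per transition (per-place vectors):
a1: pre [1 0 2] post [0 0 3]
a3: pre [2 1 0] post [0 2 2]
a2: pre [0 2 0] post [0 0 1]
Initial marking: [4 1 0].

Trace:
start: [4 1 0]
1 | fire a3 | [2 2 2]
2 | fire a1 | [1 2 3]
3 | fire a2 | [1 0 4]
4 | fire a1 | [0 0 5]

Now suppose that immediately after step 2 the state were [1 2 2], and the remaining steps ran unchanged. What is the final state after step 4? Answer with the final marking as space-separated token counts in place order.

0 0 4

state after step 2 := [1 2 2]
3 | fire a2 | [1 0 3]
4 | fire a1 | [0 0 4]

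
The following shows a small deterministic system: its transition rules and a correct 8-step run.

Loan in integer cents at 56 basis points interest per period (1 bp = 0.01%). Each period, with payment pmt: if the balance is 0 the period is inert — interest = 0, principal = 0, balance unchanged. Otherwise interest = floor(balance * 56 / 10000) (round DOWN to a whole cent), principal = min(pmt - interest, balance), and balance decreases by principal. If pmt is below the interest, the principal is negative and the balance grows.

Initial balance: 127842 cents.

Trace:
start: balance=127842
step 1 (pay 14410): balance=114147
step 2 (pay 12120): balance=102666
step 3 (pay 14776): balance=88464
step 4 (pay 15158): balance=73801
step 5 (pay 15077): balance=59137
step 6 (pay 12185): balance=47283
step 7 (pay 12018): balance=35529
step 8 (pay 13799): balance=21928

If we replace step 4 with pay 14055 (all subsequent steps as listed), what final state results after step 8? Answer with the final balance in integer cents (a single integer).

(re-executing from step 4 with the substitution; state before step 4: balance=88464)
step 4 (pay 14055): balance=74904
step 5 (pay 15077): balance=60246
step 6 (pay 12185): balance=48398
step 7 (pay 12018): balance=36651
step 8 (pay 13799): balance=23057

23057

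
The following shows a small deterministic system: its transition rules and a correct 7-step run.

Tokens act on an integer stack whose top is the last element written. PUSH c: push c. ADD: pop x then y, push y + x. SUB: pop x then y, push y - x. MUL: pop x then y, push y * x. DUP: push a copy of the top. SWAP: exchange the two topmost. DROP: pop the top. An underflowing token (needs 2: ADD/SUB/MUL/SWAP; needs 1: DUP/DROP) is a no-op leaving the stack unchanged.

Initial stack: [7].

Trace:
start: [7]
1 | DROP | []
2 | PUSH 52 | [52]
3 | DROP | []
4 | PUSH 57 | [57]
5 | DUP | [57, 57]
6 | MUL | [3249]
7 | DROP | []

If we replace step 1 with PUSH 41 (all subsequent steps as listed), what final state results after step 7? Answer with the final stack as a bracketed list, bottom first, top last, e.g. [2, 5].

[7, 41]

(re-executing from step 1 with the substitution; state before step 1: [7])
1 | PUSH 41 | [7, 41]
2 | PUSH 52 | [7, 41, 52]
3 | DROP | [7, 41]
4 | PUSH 57 | [7, 41, 57]
5 | DUP | [7, 41, 57, 57]
6 | MUL | [7, 41, 3249]
7 | DROP | [7, 41]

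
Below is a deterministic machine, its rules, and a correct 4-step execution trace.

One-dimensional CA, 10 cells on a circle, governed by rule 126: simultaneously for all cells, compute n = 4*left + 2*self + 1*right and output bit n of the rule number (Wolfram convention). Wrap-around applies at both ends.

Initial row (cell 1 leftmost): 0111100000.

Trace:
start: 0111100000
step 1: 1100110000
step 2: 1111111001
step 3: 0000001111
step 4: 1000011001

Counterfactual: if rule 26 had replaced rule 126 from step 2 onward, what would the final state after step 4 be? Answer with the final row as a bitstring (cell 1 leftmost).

(re-executing steps 2..4 under rule 26; state before step 2: 1100110000)
step 2: 1011101001
step 3: 0010000111
step 4: 1101001100

1101001100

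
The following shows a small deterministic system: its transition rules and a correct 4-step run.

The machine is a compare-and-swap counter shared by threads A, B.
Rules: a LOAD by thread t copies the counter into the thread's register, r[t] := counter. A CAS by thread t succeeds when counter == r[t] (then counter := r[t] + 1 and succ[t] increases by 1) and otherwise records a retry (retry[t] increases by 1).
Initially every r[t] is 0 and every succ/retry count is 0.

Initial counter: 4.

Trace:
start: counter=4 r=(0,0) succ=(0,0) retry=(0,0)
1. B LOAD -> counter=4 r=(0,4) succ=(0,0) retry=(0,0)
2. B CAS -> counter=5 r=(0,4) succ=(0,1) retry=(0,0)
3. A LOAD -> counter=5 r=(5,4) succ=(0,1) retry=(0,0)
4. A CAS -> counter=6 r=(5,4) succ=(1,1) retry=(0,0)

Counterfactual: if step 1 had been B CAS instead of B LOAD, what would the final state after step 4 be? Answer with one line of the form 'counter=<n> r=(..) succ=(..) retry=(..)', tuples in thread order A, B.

(re-executing from step 1 with the substitution; state before step 1: counter=4 r=(0,0) succ=(0,0) retry=(0,0))
1. B CAS -> counter=4 r=(0,0) succ=(0,0) retry=(0,1)
2. B CAS -> counter=4 r=(0,0) succ=(0,0) retry=(0,2)
3. A LOAD -> counter=4 r=(4,0) succ=(0,0) retry=(0,2)
4. A CAS -> counter=5 r=(4,0) succ=(1,0) retry=(0,2)

counter=5 r=(4,0) succ=(1,0) retry=(0,2)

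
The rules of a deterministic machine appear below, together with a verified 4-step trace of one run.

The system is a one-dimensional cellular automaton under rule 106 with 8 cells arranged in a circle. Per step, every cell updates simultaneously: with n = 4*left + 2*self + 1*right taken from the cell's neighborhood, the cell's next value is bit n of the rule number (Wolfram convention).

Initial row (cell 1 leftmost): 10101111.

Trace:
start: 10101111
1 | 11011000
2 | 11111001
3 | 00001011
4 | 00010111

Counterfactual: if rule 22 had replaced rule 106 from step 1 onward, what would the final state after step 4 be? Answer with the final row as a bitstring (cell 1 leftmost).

(re-executing steps 1..4 under rule 22; state before step 1: 10101111)
1 | 00100000
2 | 01110000
3 | 10001000
4 | 11011101

11011101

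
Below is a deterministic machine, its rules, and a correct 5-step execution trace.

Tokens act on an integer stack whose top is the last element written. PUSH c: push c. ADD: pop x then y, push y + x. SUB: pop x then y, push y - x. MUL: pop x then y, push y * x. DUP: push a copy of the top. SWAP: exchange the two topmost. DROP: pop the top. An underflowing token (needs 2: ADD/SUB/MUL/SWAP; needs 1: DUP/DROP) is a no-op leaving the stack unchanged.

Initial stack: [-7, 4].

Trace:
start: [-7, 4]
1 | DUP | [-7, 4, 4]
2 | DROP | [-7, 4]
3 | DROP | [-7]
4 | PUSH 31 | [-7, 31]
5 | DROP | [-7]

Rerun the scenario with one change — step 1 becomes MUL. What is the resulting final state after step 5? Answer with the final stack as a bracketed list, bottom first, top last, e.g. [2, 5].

[]

(re-executing from step 1 with the substitution; state before step 1: [-7, 4])
1 | MUL | [-28]
2 | DROP | []
3 | DROP | []
4 | PUSH 31 | [31]
5 | DROP | []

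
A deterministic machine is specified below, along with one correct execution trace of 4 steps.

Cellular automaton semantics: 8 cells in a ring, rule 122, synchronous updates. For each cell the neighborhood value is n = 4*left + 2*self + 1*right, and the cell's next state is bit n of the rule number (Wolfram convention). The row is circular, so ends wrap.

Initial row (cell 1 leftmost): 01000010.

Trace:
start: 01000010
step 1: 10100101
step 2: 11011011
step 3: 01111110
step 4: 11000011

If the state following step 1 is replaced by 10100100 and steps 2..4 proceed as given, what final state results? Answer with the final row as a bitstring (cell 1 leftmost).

state after step 1 := 10100100
step 2: 01011011
step 3: 10111111
step 4: 11100000

11100000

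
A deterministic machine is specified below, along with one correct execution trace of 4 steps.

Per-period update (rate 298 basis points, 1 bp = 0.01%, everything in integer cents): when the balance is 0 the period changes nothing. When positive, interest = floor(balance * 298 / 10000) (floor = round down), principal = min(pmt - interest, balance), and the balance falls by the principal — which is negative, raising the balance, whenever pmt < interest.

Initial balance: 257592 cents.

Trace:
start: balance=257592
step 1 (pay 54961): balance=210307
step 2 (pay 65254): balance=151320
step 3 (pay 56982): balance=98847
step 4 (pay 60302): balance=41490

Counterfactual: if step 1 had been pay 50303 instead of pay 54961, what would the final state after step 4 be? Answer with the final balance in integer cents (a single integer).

46576

(re-executing from step 1 with the substitution; state before step 1: balance=257592)
step 1 (pay 50303): balance=214965
step 2 (pay 65254): balance=156116
step 3 (pay 56982): balance=103786
step 4 (pay 60302): balance=46576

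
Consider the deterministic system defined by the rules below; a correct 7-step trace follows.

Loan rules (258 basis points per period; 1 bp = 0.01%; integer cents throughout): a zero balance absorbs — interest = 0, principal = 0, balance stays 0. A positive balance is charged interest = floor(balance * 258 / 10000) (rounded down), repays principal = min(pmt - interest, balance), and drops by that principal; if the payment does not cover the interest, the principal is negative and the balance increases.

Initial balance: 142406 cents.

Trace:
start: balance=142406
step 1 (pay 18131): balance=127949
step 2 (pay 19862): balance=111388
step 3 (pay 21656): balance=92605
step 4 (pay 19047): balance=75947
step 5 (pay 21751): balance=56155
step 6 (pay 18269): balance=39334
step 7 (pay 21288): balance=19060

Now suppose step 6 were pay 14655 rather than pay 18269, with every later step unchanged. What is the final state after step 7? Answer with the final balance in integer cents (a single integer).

(re-executing from step 6 with the substitution; state before step 6: balance=56155)
step 6 (pay 14655): balance=42948
step 7 (pay 21288): balance=22768

22768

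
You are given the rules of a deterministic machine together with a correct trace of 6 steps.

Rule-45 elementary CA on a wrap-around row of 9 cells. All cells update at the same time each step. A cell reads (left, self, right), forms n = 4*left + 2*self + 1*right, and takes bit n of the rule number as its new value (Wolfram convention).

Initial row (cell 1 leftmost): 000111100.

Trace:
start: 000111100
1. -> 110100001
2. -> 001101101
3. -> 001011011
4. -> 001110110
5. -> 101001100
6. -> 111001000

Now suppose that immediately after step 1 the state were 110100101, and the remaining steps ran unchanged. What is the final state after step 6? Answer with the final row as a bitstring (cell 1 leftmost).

state after step 1 := 110100101
2. -> 001100111
3. -> 001000100
4. -> 101010101
5. -> 011111111
6. -> 110000000

110000000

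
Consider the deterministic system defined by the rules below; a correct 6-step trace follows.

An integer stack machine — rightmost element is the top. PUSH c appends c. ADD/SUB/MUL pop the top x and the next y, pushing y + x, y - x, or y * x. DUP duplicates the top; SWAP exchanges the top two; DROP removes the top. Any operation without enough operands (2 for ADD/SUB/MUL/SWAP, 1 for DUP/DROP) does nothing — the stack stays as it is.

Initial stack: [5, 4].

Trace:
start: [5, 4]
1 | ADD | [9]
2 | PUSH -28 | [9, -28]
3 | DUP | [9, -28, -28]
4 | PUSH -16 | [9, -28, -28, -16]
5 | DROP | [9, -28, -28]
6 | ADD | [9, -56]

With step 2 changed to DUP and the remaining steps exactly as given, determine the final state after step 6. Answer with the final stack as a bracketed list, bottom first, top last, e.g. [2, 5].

[9, 18]

(re-executing from step 2 with the substitution; state before step 2: [9])
2 | DUP | [9, 9]
3 | DUP | [9, 9, 9]
4 | PUSH -16 | [9, 9, 9, -16]
5 | DROP | [9, 9, 9]
6 | ADD | [9, 18]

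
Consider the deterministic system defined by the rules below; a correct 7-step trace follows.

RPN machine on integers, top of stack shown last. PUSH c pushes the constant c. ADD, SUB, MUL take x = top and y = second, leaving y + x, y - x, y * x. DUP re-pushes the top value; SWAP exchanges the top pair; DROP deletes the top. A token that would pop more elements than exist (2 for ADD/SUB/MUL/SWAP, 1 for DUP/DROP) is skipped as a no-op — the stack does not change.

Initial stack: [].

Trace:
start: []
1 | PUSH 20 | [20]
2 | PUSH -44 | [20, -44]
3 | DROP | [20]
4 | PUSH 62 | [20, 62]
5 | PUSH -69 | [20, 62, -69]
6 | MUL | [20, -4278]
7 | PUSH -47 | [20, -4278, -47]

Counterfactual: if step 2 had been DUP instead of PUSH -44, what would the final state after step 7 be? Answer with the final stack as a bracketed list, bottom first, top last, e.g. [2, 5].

[20, -4278, -47]

(re-executing from step 2 with the substitution; state before step 2: [20])
2 | DUP | [20, 20]
3 | DROP | [20]
4 | PUSH 62 | [20, 62]
5 | PUSH -69 | [20, 62, -69]
6 | MUL | [20, -4278]
7 | PUSH -47 | [20, -4278, -47]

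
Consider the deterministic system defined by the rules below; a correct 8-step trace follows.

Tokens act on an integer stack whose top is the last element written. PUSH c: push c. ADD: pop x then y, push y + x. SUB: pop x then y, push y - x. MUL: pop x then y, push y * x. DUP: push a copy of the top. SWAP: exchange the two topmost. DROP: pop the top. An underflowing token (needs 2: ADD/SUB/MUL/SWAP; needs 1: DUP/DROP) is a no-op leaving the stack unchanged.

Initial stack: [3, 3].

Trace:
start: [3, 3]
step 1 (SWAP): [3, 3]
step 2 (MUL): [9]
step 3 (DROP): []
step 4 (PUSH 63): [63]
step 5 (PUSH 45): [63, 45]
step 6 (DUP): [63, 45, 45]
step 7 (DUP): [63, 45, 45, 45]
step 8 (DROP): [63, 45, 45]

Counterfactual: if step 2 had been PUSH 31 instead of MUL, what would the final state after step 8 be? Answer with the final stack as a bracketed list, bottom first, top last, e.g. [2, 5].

[3, 3, 63, 45, 45]

(re-executing from step 2 with the substitution; state before step 2: [3, 3])
step 2 (PUSH 31): [3, 3, 31]
step 3 (DROP): [3, 3]
step 4 (PUSH 63): [3, 3, 63]
step 5 (PUSH 45): [3, 3, 63, 45]
step 6 (DUP): [3, 3, 63, 45, 45]
step 7 (DUP): [3, 3, 63, 45, 45, 45]
step 8 (DROP): [3, 3, 63, 45, 45]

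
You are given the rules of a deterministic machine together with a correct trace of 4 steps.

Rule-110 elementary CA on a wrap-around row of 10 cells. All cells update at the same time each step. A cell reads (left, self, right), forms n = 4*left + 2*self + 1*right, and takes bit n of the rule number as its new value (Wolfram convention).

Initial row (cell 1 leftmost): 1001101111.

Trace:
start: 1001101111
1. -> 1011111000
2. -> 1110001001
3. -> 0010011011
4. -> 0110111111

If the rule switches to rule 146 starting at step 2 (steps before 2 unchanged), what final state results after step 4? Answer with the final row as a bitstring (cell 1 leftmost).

0000010001

(re-executing steps 2..4 under rule 146; state before step 2: 1011111000)
2. -> 0001110101
3. -> 1010100000
4. -> 0000010001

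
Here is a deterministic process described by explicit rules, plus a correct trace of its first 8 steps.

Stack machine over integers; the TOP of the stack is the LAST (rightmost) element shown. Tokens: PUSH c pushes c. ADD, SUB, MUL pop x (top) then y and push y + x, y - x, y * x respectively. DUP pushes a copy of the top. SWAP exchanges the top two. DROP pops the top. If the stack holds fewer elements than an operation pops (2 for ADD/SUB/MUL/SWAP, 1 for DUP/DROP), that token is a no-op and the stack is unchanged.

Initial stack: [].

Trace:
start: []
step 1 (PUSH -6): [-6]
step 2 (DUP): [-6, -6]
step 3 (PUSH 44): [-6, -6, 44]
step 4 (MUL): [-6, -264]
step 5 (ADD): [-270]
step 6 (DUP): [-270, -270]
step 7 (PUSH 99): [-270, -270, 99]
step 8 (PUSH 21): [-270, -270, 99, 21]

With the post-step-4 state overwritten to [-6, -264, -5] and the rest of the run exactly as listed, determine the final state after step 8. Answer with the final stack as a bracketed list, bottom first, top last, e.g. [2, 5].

state after step 4 := [-6, -264, -5]
step 5 (ADD): [-6, -269]
step 6 (DUP): [-6, -269, -269]
step 7 (PUSH 99): [-6, -269, -269, 99]
step 8 (PUSH 21): [-6, -269, -269, 99, 21]

[-6, -269, -269, 99, 21]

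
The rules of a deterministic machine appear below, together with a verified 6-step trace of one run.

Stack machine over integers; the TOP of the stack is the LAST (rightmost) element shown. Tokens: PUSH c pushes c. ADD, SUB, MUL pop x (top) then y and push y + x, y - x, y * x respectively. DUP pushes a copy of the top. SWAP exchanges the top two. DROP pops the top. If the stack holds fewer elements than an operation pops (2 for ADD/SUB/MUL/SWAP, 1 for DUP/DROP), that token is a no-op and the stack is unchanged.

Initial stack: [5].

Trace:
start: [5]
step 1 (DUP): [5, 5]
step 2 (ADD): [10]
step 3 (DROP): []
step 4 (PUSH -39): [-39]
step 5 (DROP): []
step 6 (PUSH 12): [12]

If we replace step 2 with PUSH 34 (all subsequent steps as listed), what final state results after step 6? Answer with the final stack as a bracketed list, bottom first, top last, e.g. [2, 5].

[5, 5, 12]

(re-executing from step 2 with the substitution; state before step 2: [5, 5])
step 2 (PUSH 34): [5, 5, 34]
step 3 (DROP): [5, 5]
step 4 (PUSH -39): [5, 5, -39]
step 5 (DROP): [5, 5]
step 6 (PUSH 12): [5, 5, 12]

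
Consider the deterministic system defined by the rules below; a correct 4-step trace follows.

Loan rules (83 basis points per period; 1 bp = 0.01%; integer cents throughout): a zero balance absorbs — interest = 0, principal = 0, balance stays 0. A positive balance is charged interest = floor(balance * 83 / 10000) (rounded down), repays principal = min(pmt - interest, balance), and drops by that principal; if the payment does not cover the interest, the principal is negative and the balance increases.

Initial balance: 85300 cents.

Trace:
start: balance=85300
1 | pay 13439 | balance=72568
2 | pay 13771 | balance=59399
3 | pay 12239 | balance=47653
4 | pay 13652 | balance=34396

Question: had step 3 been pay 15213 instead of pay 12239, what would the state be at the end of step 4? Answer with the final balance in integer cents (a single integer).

(re-executing from step 3 with the substitution; state before step 3: balance=59399)
3 | pay 15213 | balance=44679
4 | pay 13652 | balance=31397

31397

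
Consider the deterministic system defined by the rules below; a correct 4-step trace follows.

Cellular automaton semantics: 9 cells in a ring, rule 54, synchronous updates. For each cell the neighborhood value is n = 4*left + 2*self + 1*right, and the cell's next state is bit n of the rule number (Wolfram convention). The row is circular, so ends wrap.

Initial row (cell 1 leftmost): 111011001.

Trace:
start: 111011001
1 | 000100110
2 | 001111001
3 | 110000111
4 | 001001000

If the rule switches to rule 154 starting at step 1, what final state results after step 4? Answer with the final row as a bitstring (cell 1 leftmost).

(re-executing steps 1..4 under rule 154; state before step 1: 111011001)
1 | 110010111
2 | 101100111
3 | 001011111
4 | 110011110

110011110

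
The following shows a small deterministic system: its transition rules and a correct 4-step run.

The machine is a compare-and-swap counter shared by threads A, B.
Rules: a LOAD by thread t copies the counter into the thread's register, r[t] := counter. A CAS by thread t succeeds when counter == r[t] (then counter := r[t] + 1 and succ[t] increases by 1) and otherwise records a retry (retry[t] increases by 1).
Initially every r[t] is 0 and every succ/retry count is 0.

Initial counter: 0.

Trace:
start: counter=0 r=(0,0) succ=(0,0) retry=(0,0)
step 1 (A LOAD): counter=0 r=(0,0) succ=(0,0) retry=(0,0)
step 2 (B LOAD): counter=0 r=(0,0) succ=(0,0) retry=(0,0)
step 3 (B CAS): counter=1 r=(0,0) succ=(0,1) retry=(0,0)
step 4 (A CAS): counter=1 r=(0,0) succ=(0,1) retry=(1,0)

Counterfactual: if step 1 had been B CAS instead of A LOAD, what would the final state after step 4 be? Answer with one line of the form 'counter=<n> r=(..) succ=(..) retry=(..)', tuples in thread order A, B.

(re-executing from step 1 with the substitution; state before step 1: counter=0 r=(0,0) succ=(0,0) retry=(0,0))
step 1 (B CAS): counter=1 r=(0,0) succ=(0,1) retry=(0,0)
step 2 (B LOAD): counter=1 r=(0,1) succ=(0,1) retry=(0,0)
step 3 (B CAS): counter=2 r=(0,1) succ=(0,2) retry=(0,0)
step 4 (A CAS): counter=2 r=(0,1) succ=(0,2) retry=(1,0)

counter=2 r=(0,1) succ=(0,2) retry=(1,0)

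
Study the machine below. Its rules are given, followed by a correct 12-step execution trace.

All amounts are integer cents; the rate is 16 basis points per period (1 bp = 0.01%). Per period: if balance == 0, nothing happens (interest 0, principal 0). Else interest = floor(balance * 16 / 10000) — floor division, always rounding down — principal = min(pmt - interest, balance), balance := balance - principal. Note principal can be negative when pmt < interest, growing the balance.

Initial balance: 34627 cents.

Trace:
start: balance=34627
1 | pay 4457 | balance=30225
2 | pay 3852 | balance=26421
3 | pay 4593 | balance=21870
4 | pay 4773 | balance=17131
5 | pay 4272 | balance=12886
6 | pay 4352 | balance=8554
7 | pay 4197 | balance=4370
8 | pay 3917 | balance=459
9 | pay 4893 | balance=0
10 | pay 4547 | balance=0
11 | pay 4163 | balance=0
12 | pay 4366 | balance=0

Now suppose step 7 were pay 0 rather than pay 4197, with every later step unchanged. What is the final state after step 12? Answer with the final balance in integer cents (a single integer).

(re-executing from step 7 with the substitution; state before step 7: balance=8554)
7 | pay 0 | balance=8567
8 | pay 3917 | balance=4663
9 | pay 4893 | balance=0
10 | pay 4547 | balance=0
11 | pay 4163 | balance=0
12 | pay 4366 | balance=0

0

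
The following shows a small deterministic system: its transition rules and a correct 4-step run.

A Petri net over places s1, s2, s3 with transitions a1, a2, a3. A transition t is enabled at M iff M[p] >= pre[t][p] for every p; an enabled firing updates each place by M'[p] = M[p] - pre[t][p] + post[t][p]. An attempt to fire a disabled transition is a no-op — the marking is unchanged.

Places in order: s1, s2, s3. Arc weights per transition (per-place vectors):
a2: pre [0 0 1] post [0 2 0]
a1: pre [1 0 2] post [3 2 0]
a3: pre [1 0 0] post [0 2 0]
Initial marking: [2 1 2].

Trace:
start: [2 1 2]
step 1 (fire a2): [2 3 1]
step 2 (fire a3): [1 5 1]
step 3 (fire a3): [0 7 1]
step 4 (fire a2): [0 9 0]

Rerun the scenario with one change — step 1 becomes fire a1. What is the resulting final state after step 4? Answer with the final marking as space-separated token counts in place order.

(re-executing from step 1 with the substitution; state before step 1: [2 1 2])
step 1 (fire a1): [4 3 0]
step 2 (fire a3): [3 5 0]
step 3 (fire a3): [2 7 0]
step 4 (fire a2): [2 7 0]

2 7 0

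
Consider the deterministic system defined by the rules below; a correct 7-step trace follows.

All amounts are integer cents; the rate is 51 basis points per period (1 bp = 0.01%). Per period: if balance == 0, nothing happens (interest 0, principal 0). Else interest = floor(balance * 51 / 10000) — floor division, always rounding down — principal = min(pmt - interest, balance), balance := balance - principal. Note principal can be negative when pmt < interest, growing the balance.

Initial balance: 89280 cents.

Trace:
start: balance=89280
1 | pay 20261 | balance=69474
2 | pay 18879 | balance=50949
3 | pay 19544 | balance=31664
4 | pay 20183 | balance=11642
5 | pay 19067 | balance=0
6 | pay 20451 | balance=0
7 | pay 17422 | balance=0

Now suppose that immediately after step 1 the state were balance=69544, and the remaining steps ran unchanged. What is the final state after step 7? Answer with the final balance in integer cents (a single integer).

0

state after step 1 := balance=69544
2 | pay 18879 | balance=51019
3 | pay 19544 | balance=31735
4 | pay 20183 | balance=11713
5 | pay 19067 | balance=0
6 | pay 20451 | balance=0
7 | pay 17422 | balance=0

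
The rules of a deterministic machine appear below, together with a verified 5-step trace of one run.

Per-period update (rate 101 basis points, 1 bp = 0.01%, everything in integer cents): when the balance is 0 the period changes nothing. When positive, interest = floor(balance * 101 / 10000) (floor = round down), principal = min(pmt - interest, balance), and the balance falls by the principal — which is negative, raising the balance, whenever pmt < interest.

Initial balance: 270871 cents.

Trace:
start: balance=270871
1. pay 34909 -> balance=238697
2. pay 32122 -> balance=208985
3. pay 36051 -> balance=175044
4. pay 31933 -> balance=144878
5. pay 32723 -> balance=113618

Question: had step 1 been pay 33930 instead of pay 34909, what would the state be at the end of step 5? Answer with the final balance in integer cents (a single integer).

(re-executing from step 1 with the substitution; state before step 1: balance=270871)
1. pay 33930 -> balance=239676
2. pay 32122 -> balance=209974
3. pay 36051 -> balance=176043
4. pay 31933 -> balance=145888
5. pay 32723 -> balance=114638

114638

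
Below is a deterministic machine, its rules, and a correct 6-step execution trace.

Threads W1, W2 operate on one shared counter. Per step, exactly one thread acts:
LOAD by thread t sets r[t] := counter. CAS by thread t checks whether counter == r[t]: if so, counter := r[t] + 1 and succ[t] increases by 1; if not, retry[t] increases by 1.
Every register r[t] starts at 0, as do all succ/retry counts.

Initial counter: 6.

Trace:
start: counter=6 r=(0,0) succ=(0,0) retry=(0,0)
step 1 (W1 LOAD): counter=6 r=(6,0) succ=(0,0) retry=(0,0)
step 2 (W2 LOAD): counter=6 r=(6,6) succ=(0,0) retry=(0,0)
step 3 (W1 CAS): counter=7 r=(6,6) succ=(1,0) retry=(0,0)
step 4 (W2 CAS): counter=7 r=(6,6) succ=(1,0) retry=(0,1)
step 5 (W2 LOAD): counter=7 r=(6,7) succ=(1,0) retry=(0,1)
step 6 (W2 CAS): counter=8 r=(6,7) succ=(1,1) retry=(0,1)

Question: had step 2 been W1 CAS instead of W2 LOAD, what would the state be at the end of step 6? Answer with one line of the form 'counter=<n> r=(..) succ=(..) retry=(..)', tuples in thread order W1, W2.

(re-executing from step 2 with the substitution; state before step 2: counter=6 r=(6,0) succ=(0,0) retry=(0,0))
step 2 (W1 CAS): counter=7 r=(6,0) succ=(1,0) retry=(0,0)
step 3 (W1 CAS): counter=7 r=(6,0) succ=(1,0) retry=(1,0)
step 4 (W2 CAS): counter=7 r=(6,0) succ=(1,0) retry=(1,1)
step 5 (W2 LOAD): counter=7 r=(6,7) succ=(1,0) retry=(1,1)
step 6 (W2 CAS): counter=8 r=(6,7) succ=(1,1) retry=(1,1)

counter=8 r=(6,7) succ=(1,1) retry=(1,1)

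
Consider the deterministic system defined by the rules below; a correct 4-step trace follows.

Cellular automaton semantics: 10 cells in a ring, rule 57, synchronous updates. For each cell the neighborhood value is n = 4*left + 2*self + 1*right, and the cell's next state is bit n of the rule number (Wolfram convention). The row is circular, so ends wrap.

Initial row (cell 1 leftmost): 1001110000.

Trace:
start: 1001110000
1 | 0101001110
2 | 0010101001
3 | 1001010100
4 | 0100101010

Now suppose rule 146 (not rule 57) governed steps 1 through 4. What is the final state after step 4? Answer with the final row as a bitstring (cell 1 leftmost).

(re-executing steps 1..4 under rule 146; state before step 1: 1001110000)
1 | 0110101001
2 | 0000000110
3 | 0000001001
4 | 1000010110

1000010110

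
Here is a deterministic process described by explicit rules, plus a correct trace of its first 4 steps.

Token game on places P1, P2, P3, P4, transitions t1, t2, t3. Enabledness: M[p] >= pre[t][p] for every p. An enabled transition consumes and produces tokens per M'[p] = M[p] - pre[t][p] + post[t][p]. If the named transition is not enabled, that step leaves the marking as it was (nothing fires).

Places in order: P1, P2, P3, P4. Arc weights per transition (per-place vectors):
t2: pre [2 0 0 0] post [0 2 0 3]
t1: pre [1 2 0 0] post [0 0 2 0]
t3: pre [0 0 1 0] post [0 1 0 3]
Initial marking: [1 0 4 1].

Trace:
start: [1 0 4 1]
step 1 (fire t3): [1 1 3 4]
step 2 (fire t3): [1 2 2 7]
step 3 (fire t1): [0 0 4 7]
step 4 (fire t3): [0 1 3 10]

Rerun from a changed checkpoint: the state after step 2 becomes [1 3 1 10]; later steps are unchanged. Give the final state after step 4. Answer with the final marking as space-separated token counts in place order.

0 2 2 13

state after step 2 := [1 3 1 10]
step 3 (fire t1): [0 1 3 10]
step 4 (fire t3): [0 2 2 13]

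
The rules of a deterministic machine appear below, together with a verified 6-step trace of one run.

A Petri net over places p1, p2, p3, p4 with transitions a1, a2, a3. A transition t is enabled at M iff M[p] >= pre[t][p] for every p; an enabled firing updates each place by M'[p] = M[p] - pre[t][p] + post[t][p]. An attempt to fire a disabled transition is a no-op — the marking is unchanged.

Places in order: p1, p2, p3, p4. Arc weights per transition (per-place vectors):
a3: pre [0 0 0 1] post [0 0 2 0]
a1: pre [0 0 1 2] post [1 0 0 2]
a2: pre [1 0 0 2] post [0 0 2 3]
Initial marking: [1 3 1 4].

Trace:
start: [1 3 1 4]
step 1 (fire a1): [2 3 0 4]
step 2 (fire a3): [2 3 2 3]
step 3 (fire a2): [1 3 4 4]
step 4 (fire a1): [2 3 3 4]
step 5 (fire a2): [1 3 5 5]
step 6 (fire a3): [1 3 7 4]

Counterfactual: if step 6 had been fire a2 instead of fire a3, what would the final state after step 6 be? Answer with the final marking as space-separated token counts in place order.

(re-executing from step 6 with the substitution; state before step 6: [1 3 5 5])
step 6 (fire a2): [0 3 7 6]

0 3 7 6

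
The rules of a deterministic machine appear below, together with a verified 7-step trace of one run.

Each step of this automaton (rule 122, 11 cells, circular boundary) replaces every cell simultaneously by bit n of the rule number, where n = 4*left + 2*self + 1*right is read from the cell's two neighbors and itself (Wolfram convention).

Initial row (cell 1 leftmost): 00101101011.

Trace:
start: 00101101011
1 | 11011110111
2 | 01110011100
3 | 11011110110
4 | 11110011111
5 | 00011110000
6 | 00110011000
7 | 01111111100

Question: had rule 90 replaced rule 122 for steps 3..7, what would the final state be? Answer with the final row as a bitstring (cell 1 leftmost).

(re-executing steps 3..7 under rule 90; state before step 3: 01110011100)
3 | 11011110110
4 | 11010010110
5 | 11001100110
6 | 11111111110
7 | 10000000010

10000000010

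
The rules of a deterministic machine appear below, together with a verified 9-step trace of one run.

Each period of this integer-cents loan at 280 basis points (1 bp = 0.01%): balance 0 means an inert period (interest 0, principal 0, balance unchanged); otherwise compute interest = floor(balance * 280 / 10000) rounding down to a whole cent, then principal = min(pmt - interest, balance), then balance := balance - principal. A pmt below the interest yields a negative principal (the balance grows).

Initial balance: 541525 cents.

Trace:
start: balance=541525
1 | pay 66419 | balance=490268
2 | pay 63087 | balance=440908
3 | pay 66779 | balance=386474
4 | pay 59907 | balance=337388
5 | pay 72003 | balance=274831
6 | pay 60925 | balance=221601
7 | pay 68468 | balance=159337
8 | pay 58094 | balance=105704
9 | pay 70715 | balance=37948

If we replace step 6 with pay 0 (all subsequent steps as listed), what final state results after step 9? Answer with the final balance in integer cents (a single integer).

104136

(re-executing from step 6 with the substitution; state before step 6: balance=274831)
6 | pay 0 | balance=282526
7 | pay 68468 | balance=221968
8 | pay 58094 | balance=170089
9 | pay 70715 | balance=104136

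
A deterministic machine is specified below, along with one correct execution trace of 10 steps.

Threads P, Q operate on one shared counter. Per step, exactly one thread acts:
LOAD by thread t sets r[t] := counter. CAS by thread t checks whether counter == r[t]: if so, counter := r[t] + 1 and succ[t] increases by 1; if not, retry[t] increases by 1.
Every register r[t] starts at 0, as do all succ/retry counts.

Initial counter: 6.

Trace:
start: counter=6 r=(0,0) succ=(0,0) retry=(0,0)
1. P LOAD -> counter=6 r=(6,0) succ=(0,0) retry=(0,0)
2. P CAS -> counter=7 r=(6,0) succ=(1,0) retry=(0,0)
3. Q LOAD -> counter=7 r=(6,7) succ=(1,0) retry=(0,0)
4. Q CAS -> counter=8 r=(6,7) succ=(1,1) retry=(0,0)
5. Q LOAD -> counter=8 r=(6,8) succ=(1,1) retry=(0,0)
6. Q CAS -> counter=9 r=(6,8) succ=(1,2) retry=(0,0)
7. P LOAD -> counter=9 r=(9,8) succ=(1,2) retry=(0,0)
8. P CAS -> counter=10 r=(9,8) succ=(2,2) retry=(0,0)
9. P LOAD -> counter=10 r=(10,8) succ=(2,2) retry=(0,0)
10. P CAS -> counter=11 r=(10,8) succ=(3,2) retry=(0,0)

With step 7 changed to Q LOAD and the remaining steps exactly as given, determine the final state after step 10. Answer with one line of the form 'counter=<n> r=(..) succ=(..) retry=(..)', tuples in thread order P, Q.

(re-executing from step 7 with the substitution; state before step 7: counter=9 r=(6,8) succ=(1,2) retry=(0,0))
7. Q LOAD -> counter=9 r=(6,9) succ=(1,2) retry=(0,0)
8. P CAS -> counter=9 r=(6,9) succ=(1,2) retry=(1,0)
9. P LOAD -> counter=9 r=(9,9) succ=(1,2) retry=(1,0)
10. P CAS -> counter=10 r=(9,9) succ=(2,2) retry=(1,0)

counter=10 r=(9,9) succ=(2,2) retry=(1,0)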